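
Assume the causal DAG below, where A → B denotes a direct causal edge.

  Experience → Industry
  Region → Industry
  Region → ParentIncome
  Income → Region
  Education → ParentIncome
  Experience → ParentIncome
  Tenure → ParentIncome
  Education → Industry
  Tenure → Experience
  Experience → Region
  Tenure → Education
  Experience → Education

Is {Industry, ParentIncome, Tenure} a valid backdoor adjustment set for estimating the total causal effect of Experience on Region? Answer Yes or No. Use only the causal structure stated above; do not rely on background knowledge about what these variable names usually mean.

No

Backdoor paths from Experience to Region (paths whose first edge points into Experience):
  P1: Experience <- Tenure -> Education -> Industry <- Region
  P2: Experience <- Tenure -> Education -> ParentIncome <- Region
  P3: Experience <- Tenure -> ParentIncome <- Education -> Industry <- Region
  P4: Experience <- Tenure -> ParentIncome <- Region
Condition 1 (no descendant of Experience in the set): FAILS — Industry and ParentIncome are descendants of Experience.
Condition 2 (every backdoor path blocked by {Industry, ParentIncome, Tenure}):
  P1: blocked at fork node Tenure ∈ conditioning set.
  P2: blocked at fork node Tenure ∈ conditioning set.
  P3: blocked at fork node Tenure ∈ conditioning set.
  P4: blocked at fork node Tenure ∈ conditioning set.
{Industry, ParentIncome, Tenure} does not satisfy the backdoor criterion.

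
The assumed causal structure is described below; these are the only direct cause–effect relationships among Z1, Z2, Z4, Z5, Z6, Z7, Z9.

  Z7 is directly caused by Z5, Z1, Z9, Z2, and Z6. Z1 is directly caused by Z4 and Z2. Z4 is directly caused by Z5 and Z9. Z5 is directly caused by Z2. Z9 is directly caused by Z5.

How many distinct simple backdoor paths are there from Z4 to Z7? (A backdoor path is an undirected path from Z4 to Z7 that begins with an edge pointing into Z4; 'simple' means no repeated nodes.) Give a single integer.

A backdoor path from Z4 to Z7 is any simple undirected path whose first edge points into Z4 (i.e. leaves Z4 via a parent).
Parents of Z4: {Z5, Z9}.
Enumerating:
  P1: Z4 <- Z5 <- Z2 -> Z1 -> Z7
  P2: Z4 <- Z5 <- Z2 -> Z7
  P3: Z4 <- Z5 -> Z9 -> Z7
  P4: Z4 <- Z5 -> Z7
  P5: Z4 <- Z9 <- Z5 <- Z2 -> Z1 -> Z7
  P6: Z4 <- Z9 <- Z5 <- Z2 -> Z7
  P7: Z4 <- Z9 <- Z5 -> Z7
  P8: Z4 <- Z9 -> Z7
That exhausts the simple backdoor paths. Count: 8.

8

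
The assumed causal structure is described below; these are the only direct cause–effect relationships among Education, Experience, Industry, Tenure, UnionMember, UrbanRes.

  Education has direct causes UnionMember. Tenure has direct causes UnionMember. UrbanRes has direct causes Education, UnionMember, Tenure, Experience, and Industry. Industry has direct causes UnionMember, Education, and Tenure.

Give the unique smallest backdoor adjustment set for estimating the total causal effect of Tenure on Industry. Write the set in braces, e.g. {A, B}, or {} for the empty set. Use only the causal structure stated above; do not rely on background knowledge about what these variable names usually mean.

Variables eligible for adjustment (non-descendants of Tenure, excluding Tenure and Industry): {Education, Experience, UnionMember}.
Backdoor paths from Tenure to Industry:
  P1: Tenure <- UnionMember -> Education -> Industry
  P2: Tenure <- UnionMember -> Education -> UrbanRes <- Industry
  P3: Tenure <- UnionMember -> Industry
  P4: Tenure <- UnionMember -> UrbanRes <- Education -> Industry
  P5: Tenure <- UnionMember -> UrbanRes <- Industry
The empty set is not sufficient: P1 (Tenure <- UnionMember -> Education -> Industry) has no collider blocking it and no conditioned non-collider, so it is open.
Try {UnionMember}:
  P1: blocked at fork node UnionMember ∈ conditioning set.
  P2: blocked at fork node UnionMember ∈ conditioning set.
  P3: blocked at fork node UnionMember ∈ conditioning set.
  P4: blocked at fork node UnionMember ∈ conditioning set.
  P5: blocked at fork node UnionMember ∈ conditioning set.
{UnionMember} contains no descendant of Tenure and blocks every backdoor path.
No other singleton works — e.g. {Experience} leaves P1 open — so {UnionMember} is the unique smallest valid adjustment set.

{UnionMember}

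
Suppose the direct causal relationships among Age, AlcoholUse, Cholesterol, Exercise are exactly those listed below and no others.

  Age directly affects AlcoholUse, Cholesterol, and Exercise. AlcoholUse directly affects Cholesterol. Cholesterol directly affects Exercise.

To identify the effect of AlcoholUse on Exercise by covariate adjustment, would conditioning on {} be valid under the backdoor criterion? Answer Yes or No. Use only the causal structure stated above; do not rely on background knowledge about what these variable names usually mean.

No

Backdoor paths from AlcoholUse to Exercise (paths whose first edge points into AlcoholUse):
  P1: AlcoholUse <- Age -> Cholesterol -> Exercise
  P2: AlcoholUse <- Age -> Exercise
Condition 1 (no descendant of AlcoholUse in the set): holds — descendants of AlcoholUse are {Cholesterol, Exercise}; none are in {}.
Condition 2 (every backdoor path blocked by {}):
  P1: open — no interior node is in the conditioning set.
  P2: open — no interior node is in the conditioning set.
{} does not satisfy the backdoor criterion.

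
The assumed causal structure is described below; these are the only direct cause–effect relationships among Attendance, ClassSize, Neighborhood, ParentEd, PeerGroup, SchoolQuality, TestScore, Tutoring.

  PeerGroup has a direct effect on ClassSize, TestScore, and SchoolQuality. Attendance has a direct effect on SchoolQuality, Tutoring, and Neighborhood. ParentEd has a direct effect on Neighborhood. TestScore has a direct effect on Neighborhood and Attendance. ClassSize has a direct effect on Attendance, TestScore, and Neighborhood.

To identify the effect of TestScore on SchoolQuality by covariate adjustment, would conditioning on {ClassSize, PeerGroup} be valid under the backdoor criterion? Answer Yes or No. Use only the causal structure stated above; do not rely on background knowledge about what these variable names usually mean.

Backdoor paths from TestScore to SchoolQuality (paths whose first edge points into TestScore):
  P1: TestScore <- PeerGroup -> ClassSize -> Attendance -> SchoolQuality
  P2: TestScore <- PeerGroup -> ClassSize -> Neighborhood <- Attendance -> SchoolQuality
  P3: TestScore <- PeerGroup -> SchoolQuality
  P4: TestScore <- ClassSize <- PeerGroup -> SchoolQuality
  P5: TestScore <- ClassSize -> Attendance -> SchoolQuality
  P6: TestScore <- ClassSize -> Neighborhood <- Attendance -> SchoolQuality
Condition 1 (no descendant of TestScore in the set): holds — descendants of TestScore are {Attendance, Neighborhood, SchoolQuality, Tutoring}; none are in {ClassSize, PeerGroup}.
Condition 2 (every backdoor path blocked by {ClassSize, PeerGroup}):
  P1: blocked at fork node PeerGroup ∈ conditioning set.
  P2: blocked at fork node PeerGroup ∈ conditioning set.
  P3: blocked at fork node PeerGroup ∈ conditioning set.
  P4: blocked at chain node ClassSize ∈ conditioning set.
  P5: blocked at fork node ClassSize ∈ conditioning set.
  P6: blocked at fork node ClassSize ∈ conditioning set.
{ClassSize, PeerGroup} satisfies the backdoor criterion.

Yes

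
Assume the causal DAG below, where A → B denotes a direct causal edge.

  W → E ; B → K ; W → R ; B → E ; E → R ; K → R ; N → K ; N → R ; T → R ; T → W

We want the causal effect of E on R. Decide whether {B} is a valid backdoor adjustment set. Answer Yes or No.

No

Backdoor paths from E to R (paths whose first edge points into E):
  P1: E <- W <- T -> R
  P2: E <- W -> R
  P3: E <- B -> K <- N -> R
  P4: E <- B -> K -> R
Condition 1 (no descendant of E in the set): holds — descendants of E are {R}; none are in {B}.
Condition 2 (every backdoor path blocked by {B}):
  P1: open — no interior node is in the conditioning set.
  P2: open — no interior node is in the conditioning set.
  P3: blocked at fork node B ∈ conditioning set.
  P4: blocked at fork node B ∈ conditioning set.
{B} does not satisfy the backdoor criterion.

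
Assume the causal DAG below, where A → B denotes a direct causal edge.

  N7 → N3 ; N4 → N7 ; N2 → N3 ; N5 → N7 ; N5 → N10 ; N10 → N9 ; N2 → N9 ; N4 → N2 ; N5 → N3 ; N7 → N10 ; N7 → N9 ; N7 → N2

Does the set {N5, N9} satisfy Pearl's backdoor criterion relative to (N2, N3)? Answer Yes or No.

No

Backdoor paths from N2 to N3 (paths whose first edge points into N2):
  P1: N2 <- N4 -> N7 <- N5 -> N3
  P2: N2 <- N4 -> N7 -> N3
  P3: N2 <- N4 -> N7 -> N10 <- N5 -> N3
  P4: N2 <- N4 -> N7 -> N9 <- N10 <- N5 -> N3
  P5: N2 <- N7 <- N5 -> N3
  P6: N2 <- N7 -> N3
  P7: N2 <- N7 -> N10 <- N5 -> N3
  P8: N2 <- N7 -> N9 <- N10 <- N5 -> N3
Condition 1 (no descendant of N2 in the set): FAILS — N9 is a descendant of N2.
Condition 2 (every backdoor path blocked by {N5, N9}):
  P1: blocked at fork node N5 ∈ conditioning set.
  P2: open — no interior node is in the conditioning set.
  P3: blocked at fork node N5 ∈ conditioning set.
  P4: blocked at fork node N5 ∈ conditioning set.
  P5: blocked at fork node N5 ∈ conditioning set.
  P6: open — no interior node is in the conditioning set.
  P7: blocked at fork node N5 ∈ conditioning set.
  P8: blocked at fork node N5 ∈ conditioning set.
{N5, N9} does not satisfy the backdoor criterion.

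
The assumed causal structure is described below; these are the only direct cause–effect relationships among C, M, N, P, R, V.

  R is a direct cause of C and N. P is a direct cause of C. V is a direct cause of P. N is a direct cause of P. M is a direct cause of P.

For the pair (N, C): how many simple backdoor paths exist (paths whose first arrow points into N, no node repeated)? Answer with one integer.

1

A backdoor path from N to C is any simple undirected path whose first edge points into N (i.e. leaves N via a parent).
Parents of N: {R}.
Enumerating:
  P1: N <- R -> C
That exhausts the simple backdoor paths. Count: 1.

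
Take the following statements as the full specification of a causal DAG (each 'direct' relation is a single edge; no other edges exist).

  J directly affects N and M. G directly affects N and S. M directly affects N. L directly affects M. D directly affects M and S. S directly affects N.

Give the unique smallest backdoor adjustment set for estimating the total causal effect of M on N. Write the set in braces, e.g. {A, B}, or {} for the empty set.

Variables eligible for adjustment (non-descendants of M, excluding M and N): {D, G, J, L, S}.
Backdoor paths from M to N:
  P1: M <- J -> N
  P2: M <- D -> S <- G -> N
  P3: M <- D -> S -> N
The empty set is not sufficient: P1 (M <- J -> N) has no collider blocking it and no conditioned non-collider, so it is open.
Try {D, J}:
  P1: blocked at fork node J ∈ conditioning set.
  P2: blocked at fork node D ∈ conditioning set.
  P3: blocked at fork node D ∈ conditioning set.
{D, J} contains no descendant of M and blocks every backdoor path.
Every element of {D, J} is needed (dropping D leaves P3 open; dropping J leaves P1 open), so no proper subset is valid.
Among all size-2 subsets of the eligible variables, only {D, J} blocks every backdoor path, so it is the unique smallest valid adjustment set.

{D, J}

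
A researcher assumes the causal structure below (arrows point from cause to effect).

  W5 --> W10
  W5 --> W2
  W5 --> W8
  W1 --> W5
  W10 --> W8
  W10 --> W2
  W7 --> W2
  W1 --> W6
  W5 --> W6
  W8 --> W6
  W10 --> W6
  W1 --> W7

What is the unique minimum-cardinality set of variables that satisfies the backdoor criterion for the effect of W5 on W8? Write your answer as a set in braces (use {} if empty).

{}

Variables eligible for adjustment (non-descendants of W5, excluding W5 and W8): {W1, W7}.
Backdoor paths from W5 to W8:
  P1: W5 <- W1 -> W7 -> W2 <- W10 -> W8
  P2: W5 <- W1 -> W7 -> W2 <- W10 -> W6 <- W8
  P3: W5 <- W1 -> W6 <- W10 -> W8
  P4: W5 <- W1 -> W6 <- W8
Each backdoor path contains an unconditioned collider, so every path is already blocked with the empty conditioning set:
  P1: blocked at collider W2 (neither it nor any descendant is in the conditioning set).
  P2: blocked at collider W2 (neither it nor any descendant is in the conditioning set).
  P3: blocked at collider W6 (neither it nor any descendant is in the conditioning set).
  P4: blocked at collider W6 (neither it nor any descendant is in the conditioning set).
The empty set is therefore the unique smallest valid set.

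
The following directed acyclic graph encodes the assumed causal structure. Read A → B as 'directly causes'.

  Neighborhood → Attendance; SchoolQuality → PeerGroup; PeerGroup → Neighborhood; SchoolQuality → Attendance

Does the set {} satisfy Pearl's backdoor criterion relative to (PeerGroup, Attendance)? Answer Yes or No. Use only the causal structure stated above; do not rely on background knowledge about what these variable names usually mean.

No

Backdoor paths from PeerGroup to Attendance (paths whose first edge points into PeerGroup):
  P1: PeerGroup <- SchoolQuality -> Attendance
Condition 1 (no descendant of PeerGroup in the set): holds — descendants of PeerGroup are {Attendance, Neighborhood}; none are in {}.
Condition 2 (every backdoor path blocked by {}):
  P1: open — no interior node is in the conditioning set.
{} does not satisfy the backdoor criterion.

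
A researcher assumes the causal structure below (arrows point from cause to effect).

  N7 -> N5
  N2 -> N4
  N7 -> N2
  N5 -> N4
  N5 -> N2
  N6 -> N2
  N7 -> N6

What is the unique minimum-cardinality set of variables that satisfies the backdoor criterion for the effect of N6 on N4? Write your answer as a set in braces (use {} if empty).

{N7}

Variables eligible for adjustment (non-descendants of N6, excluding N6 and N4): {N5, N7}.
Backdoor paths from N6 to N4:
  P1: N6 <- N7 -> N5 -> N2 -> N4
  P2: N6 <- N7 -> N5 -> N4
  P3: N6 <- N7 -> N2 <- N5 -> N4
  P4: N6 <- N7 -> N2 -> N4
The empty set is not sufficient: P1 (N6 <- N7 -> N5 -> N2 -> N4) has no collider blocking it and no conditioned non-collider, so it is open.
Try {N7}:
  P1: blocked at fork node N7 ∈ conditioning set.
  P2: blocked at fork node N7 ∈ conditioning set.
  P3: blocked at fork node N7 ∈ conditioning set.
  P4: blocked at fork node N7 ∈ conditioning set.
{N7} contains no descendant of N6 and blocks every backdoor path.
No other singleton works — e.g. {N5} leaves P4 open — so {N7} is the unique smallest valid adjustment set.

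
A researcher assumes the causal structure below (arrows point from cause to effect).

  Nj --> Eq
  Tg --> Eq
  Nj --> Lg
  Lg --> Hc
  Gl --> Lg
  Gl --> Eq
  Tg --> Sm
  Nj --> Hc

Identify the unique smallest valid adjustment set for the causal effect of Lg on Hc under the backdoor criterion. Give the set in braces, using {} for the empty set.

{Nj}

Variables eligible for adjustment (non-descendants of Lg, excluding Lg and Hc): {Eq, Gl, Nj, Sm, Tg}.
Backdoor paths from Lg to Hc:
  P1: Lg <- Nj -> Hc
  P2: Lg <- Gl -> Eq <- Nj -> Hc
The empty set is not sufficient: P1 (Lg <- Nj -> Hc) has no collider blocking it and no conditioned non-collider, so it is open.
Try {Nj}:
  P1: blocked at fork node Nj ∈ conditioning set.
  P2: blocked at collider Eq (neither it nor any descendant is in the conditioning set).
{Nj} contains no descendant of Lg and blocks every backdoor path.
No other singleton works — e.g. {Tg} leaves P1 open — so {Nj} is the unique smallest valid adjustment set.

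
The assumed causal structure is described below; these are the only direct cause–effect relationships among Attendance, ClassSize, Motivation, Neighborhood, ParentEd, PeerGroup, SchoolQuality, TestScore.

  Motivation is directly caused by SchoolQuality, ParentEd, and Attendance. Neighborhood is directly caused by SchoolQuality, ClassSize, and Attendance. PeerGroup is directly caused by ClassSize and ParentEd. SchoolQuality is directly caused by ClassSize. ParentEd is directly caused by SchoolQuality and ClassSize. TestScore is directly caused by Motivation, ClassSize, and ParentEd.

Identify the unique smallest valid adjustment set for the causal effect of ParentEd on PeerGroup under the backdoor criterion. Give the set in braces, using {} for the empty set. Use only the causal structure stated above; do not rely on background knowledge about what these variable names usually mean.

{ClassSize}

Variables eligible for adjustment (non-descendants of ParentEd, excluding ParentEd and PeerGroup): {Attendance, ClassSize, Neighborhood, SchoolQuality}.
Backdoor paths from ParentEd to PeerGroup:
  P1: ParentEd <- ClassSize -> PeerGroup
  P2: ParentEd <- SchoolQuality <- ClassSize -> PeerGroup
  P3: ParentEd <- SchoolQuality -> Motivation <- Attendance -> Neighborhood <- ClassSize -> PeerGroup
  P4: ParentEd <- SchoolQuality -> Motivation -> TestScore <- ClassSize -> PeerGroup
  P5: ParentEd <- SchoolQuality -> Neighborhood <- ClassSize -> PeerGroup
  P6: ParentEd <- SchoolQuality -> Neighborhood <- Attendance -> Motivation -> TestScore <- ClassSize -> PeerGroup
The empty set is not sufficient: P1 (ParentEd <- ClassSize -> PeerGroup) has no collider blocking it and no conditioned non-collider, so it is open.
Try {ClassSize}:
  P1: blocked at fork node ClassSize ∈ conditioning set.
  P2: blocked at fork node ClassSize ∈ conditioning set.
  P3: blocked at collider Motivation (neither it nor any descendant is in the conditioning set).
  P4: blocked at collider TestScore (neither it nor any descendant is in the conditioning set).
  P5: blocked at collider Neighborhood (neither it nor any descendant is in the conditioning set).
  P6: blocked at collider Neighborhood (neither it nor any descendant is in the conditioning set).
{ClassSize} contains no descendant of ParentEd and blocks every backdoor path.
No other singleton works — e.g. {SchoolQuality} leaves P1 open — so {ClassSize} is the unique smallest valid adjustment set.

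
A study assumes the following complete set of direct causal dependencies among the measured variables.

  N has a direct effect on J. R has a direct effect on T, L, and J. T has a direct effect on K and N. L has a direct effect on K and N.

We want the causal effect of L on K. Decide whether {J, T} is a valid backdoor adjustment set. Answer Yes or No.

No

Backdoor paths from L to K (paths whose first edge points into L):
  P1: L <- R -> T -> K
  P2: L <- R -> J <- N <- T -> K
Condition 1 (no descendant of L in the set): FAILS — J is a descendant of L.
Condition 2 (every backdoor path blocked by {J, T}):
  P1: blocked at chain node T ∈ conditioning set.
  P2: blocked at fork node T ∈ conditioning set.
{J, T} does not satisfy the backdoor criterion.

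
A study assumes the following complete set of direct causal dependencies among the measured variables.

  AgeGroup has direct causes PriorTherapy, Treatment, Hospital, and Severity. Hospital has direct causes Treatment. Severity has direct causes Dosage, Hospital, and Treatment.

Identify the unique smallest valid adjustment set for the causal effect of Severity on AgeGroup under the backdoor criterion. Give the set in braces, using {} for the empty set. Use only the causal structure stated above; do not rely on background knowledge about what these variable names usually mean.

Variables eligible for adjustment (non-descendants of Severity, excluding Severity and AgeGroup): {Dosage, Hospital, PriorTherapy, Treatment}.
Backdoor paths from Severity to AgeGroup:
  P1: Severity <- Treatment -> Hospital -> AgeGroup
  P2: Severity <- Treatment -> AgeGroup
  P3: Severity <- Hospital <- Treatment -> AgeGroup
  P4: Severity <- Hospital -> AgeGroup
The empty set is not sufficient: P1 (Severity <- Treatment -> Hospital -> AgeGroup) has no collider blocking it and no conditioned non-collider, so it is open.
Try {Hospital, Treatment}:
  P1: blocked at fork node Treatment ∈ conditioning set.
  P2: blocked at fork node Treatment ∈ conditioning set.
  P3: blocked at chain node Hospital ∈ conditioning set.
  P4: blocked at fork node Hospital ∈ conditioning set.
{Hospital, Treatment} contains no descendant of Severity and blocks every backdoor path.
Every element of {Hospital, Treatment} is needed (dropping Hospital leaves P4 open; dropping Treatment leaves P2 open), so no proper subset is valid.
Among all size-2 subsets of the eligible variables, only {Hospital, Treatment} blocks every backdoor path, so it is the unique smallest valid adjustment set.

{Hospital, Treatment}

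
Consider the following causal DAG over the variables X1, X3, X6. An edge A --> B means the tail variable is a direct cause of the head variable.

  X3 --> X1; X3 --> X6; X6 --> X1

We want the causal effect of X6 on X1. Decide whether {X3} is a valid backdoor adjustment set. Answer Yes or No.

Yes

Backdoor paths from X6 to X1 (paths whose first edge points into X6):
  P1: X6 <- X3 -> X1
Condition 1 (no descendant of X6 in the set): holds — descendants of X6 are {X1}; none are in {X3}.
Condition 2 (every backdoor path blocked by {X3}):
  P1: blocked at fork node X3 ∈ conditioning set.
{X3} satisfies the backdoor criterion.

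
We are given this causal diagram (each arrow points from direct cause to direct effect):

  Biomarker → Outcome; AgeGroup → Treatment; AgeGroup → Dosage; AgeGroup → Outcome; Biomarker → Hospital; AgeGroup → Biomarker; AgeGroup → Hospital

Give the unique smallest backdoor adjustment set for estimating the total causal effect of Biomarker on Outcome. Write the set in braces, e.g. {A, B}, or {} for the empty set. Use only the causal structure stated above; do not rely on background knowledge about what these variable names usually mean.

Variables eligible for adjustment (non-descendants of Biomarker, excluding Biomarker and Outcome): {AgeGroup, Dosage, Treatment}.
Backdoor paths from Biomarker to Outcome:
  P1: Biomarker <- AgeGroup -> Outcome
The empty set is not sufficient: P1 (Biomarker <- AgeGroup -> Outcome) has no collider blocking it and no conditioned non-collider, so it is open.
Try {AgeGroup}:
  P1: blocked at fork node AgeGroup ∈ conditioning set.
{AgeGroup} contains no descendant of Biomarker and blocks every backdoor path.
No other singleton works — e.g. {Dosage} leaves P1 open — so {AgeGroup} is the unique smallest valid adjustment set.

{AgeGroup}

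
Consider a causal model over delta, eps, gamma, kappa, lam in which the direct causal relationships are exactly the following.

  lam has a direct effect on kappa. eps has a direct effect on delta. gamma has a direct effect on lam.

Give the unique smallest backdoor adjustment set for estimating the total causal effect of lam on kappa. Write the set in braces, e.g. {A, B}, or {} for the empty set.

Variables eligible for adjustment (non-descendants of lam, excluding lam and kappa): {delta, eps, gamma}.
Backdoor paths from lam to kappa:
  (none)
With no backdoor paths the empty set already satisfies the criterion, and it is trivially minimal.

{}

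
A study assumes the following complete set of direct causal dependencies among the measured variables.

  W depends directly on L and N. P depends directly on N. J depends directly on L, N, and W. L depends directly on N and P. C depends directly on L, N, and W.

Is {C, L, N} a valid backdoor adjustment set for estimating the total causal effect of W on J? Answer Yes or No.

Backdoor paths from W to J (paths whose first edge points into W):
  P1: W <- N -> P -> L -> J
  P2: W <- N -> L -> J
  P3: W <- N -> J
  P4: W <- N -> C <- L -> J
  P5: W <- L <- N -> J
  P6: W <- L <- P <- N -> J
  P7: W <- L -> J
  P8: W <- L -> C <- N -> J
Condition 1 (no descendant of W in the set): FAILS — C is a descendant of W.
Condition 2 (every backdoor path blocked by {C, L, N}):
  P1: blocked at fork node N ∈ conditioning set.
  P2: blocked at fork node N ∈ conditioning set.
  P3: blocked at fork node N ∈ conditioning set.
  P4: blocked at fork node N ∈ conditioning set.
  P5: blocked at chain node L ∈ conditioning set.
  P6: blocked at chain node L ∈ conditioning set.
  P7: blocked at fork node L ∈ conditioning set.
  P8: blocked at fork node L ∈ conditioning set.
{C, L, N} does not satisfy the backdoor criterion.

No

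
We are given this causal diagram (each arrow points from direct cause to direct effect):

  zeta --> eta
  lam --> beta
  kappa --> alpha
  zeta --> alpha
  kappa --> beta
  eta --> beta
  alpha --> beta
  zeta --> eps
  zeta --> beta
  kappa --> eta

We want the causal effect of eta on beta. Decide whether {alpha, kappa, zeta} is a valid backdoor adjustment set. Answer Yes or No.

Yes

Backdoor paths from eta to beta (paths whose first edge points into eta):
  P1: eta <- zeta -> alpha <- kappa -> beta
  P2: eta <- zeta -> alpha -> beta
  P3: eta <- zeta -> beta
  P4: eta <- kappa -> alpha <- zeta -> beta
  P5: eta <- kappa -> alpha -> beta
  P6: eta <- kappa -> beta
Condition 1 (no descendant of eta in the set): holds — descendants of eta are {beta}; none are in {alpha, kappa, zeta}.
Condition 2 (every backdoor path blocked by {alpha, kappa, zeta}):
  P1: blocked at fork node zeta ∈ conditioning set.
  P2: blocked at fork node zeta ∈ conditioning set.
  P3: blocked at fork node zeta ∈ conditioning set.
  P4: blocked at fork node kappa ∈ conditioning set.
  P5: blocked at fork node kappa ∈ conditioning set.
  P6: blocked at fork node kappa ∈ conditioning set.
{alpha, kappa, zeta} satisfies the backdoor criterion.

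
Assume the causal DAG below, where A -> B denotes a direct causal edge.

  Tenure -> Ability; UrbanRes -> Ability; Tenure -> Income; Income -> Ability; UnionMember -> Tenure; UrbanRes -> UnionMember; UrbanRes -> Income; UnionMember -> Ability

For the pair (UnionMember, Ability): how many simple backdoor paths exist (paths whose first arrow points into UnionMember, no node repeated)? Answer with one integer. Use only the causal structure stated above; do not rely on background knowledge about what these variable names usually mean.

A backdoor path from UnionMember to Ability is any simple undirected path whose first edge points into UnionMember (i.e. leaves UnionMember via a parent).
Parents of UnionMember: {UrbanRes}.
Enumerating:
  P1: UnionMember <- UrbanRes -> Income <- Tenure -> Ability
  P2: UnionMember <- UrbanRes -> Income -> Ability
  P3: UnionMember <- UrbanRes -> Ability
That exhausts the simple backdoor paths. Count: 3.

3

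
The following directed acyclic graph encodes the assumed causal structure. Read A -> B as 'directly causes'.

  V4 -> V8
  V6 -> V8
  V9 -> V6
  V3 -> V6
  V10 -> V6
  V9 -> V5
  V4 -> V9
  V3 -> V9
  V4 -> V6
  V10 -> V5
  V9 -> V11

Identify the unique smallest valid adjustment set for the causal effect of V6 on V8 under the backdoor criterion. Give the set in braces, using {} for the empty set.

Variables eligible for adjustment (non-descendants of V6, excluding V6 and V8): {V10, V11, V3, V4, V5, V9}.
Backdoor paths from V6 to V8:
  P1: V6 <- V3 -> V9 <- V4 -> V8
  P2: V6 <- V4 -> V8
  P3: V6 <- V10 -> V5 <- V9 <- V4 -> V8
  P4: V6 <- V9 <- V4 -> V8
The empty set is not sufficient: P2 (V6 <- V4 -> V8) has no collider blocking it and no conditioned non-collider, so it is open.
Try {V4}:
  P1: blocked at collider V9 (neither it nor any descendant is in the conditioning set).
  P2: blocked at fork node V4 ∈ conditioning set.
  P3: blocked at collider V5 (neither it nor any descendant is in the conditioning set).
  P4: blocked at fork node V4 ∈ conditioning set.
{V4} contains no descendant of V6 and blocks every backdoor path.
No other singleton works — e.g. {V3} leaves P2 open — so {V4} is the unique smallest valid adjustment set.

{V4}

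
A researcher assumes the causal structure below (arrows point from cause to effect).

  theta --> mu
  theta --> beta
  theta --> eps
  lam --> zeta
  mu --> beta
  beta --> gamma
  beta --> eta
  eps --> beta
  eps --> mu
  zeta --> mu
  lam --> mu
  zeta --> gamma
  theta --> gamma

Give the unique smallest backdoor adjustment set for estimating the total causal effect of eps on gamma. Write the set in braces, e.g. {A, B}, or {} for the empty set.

Variables eligible for adjustment (non-descendants of eps, excluding eps and gamma): {lam, theta, zeta}.
Backdoor paths from eps to gamma:
  P1: eps <- theta -> mu <- lam -> zeta -> gamma
  P2: eps <- theta -> mu <- zeta -> gamma
  P3: eps <- theta -> mu -> beta -> gamma
  P4: eps <- theta -> beta <- mu <- lam -> zeta -> gamma
  P5: eps <- theta -> beta <- mu <- zeta -> gamma
  P6: eps <- theta -> beta -> gamma
  P7: eps <- theta -> gamma
The empty set is not sufficient: P3 (eps <- theta -> mu -> beta -> gamma) has no collider blocking it and no conditioned non-collider, so it is open.
Try {theta}:
  P1: blocked at fork node theta ∈ conditioning set.
  P2: blocked at fork node theta ∈ conditioning set.
  P3: blocked at fork node theta ∈ conditioning set.
  P4: blocked at fork node theta ∈ conditioning set.
  P5: blocked at fork node theta ∈ conditioning set.
  P6: blocked at fork node theta ∈ conditioning set.
  P7: blocked at fork node theta ∈ conditioning set.
{theta} contains no descendant of eps and blocks every backdoor path.
No other singleton works — e.g. {lam} leaves P3 open — so {theta} is the unique smallest valid adjustment set.

{theta}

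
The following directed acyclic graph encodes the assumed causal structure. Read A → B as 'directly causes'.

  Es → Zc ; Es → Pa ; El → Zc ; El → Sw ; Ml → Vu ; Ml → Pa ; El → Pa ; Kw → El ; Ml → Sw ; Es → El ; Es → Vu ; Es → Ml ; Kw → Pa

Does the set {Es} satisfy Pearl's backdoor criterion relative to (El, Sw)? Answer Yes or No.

Backdoor paths from El to Sw (paths whose first edge points into El):
  P1: El <- Es -> Ml -> Sw
  P2: El <- Es -> Vu <- Ml -> Sw
  P3: El <- Es -> Pa <- Ml -> Sw
  P4: El <- Kw -> Pa <- Es -> Ml -> Sw
  P5: El <- Kw -> Pa <- Es -> Vu <- Ml -> Sw
  P6: El <- Kw -> Pa <- Ml -> Sw
Condition 1 (no descendant of El in the set): holds — descendants of El are {Pa, Sw, Zc}; none are in {Es}.
Condition 2 (every backdoor path blocked by {Es}):
  P1: blocked at fork node Es ∈ conditioning set.
  P2: blocked at fork node Es ∈ conditioning set.
  P3: blocked at fork node Es ∈ conditioning set.
  P4: blocked at collider Pa (neither it nor any descendant is in the conditioning set).
  P5: blocked at collider Pa (neither it nor any descendant is in the conditioning set).
  P6: blocked at collider Pa (neither it nor any descendant is in the conditioning set).
{Es} satisfies the backdoor criterion.

Yes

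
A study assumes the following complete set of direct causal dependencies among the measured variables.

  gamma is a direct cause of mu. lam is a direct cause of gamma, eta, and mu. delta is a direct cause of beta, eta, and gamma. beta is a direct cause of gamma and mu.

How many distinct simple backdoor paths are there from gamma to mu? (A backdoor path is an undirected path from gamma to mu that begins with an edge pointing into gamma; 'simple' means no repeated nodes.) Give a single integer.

A backdoor path from gamma to mu is any simple undirected path whose first edge points into gamma (i.e. leaves gamma via a parent).
Parents of gamma: {beta, delta, lam}.
Enumerating:
  P1: gamma <- lam -> eta <- delta -> beta -> mu
  P2: gamma <- lam -> mu
  P3: gamma <- delta -> beta -> mu
  P4: gamma <- delta -> eta <- lam -> mu
  P5: gamma <- beta <- delta -> eta <- lam -> mu
  P6: gamma <- beta -> mu
That exhausts the simple backdoor paths. Count: 6.

6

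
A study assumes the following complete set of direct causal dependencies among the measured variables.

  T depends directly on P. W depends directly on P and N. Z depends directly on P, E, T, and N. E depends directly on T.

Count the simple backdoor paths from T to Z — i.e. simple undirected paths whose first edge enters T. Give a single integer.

A backdoor path from T to Z is any simple undirected path whose first edge points into T (i.e. leaves T via a parent).
Parents of T: {P}.
Enumerating:
  P1: T <- P -> Z
  P2: T <- P -> W <- N -> Z
That exhausts the simple backdoor paths. Count: 2.

2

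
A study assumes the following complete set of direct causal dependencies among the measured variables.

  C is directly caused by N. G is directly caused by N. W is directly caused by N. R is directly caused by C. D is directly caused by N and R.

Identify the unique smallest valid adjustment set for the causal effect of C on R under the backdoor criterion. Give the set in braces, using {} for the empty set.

{}

Variables eligible for adjustment (non-descendants of C, excluding C and R): {G, N, W}.
Backdoor paths from C to R:
  P1: C <- N -> D <- R
Each backdoor path contains an unconditioned collider, so every path is already blocked with the empty conditioning set:
  P1: blocked at collider D (neither it nor any descendant is in the conditioning set).
The empty set is therefore the unique smallest valid set.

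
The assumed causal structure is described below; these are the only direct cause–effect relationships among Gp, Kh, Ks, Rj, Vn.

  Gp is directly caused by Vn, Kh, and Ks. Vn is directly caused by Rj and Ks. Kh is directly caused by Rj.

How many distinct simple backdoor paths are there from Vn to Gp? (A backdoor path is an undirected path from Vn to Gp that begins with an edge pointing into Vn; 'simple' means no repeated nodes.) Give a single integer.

A backdoor path from Vn to Gp is any simple undirected path whose first edge points into Vn (i.e. leaves Vn via a parent).
Parents of Vn: {Ks, Rj}.
Enumerating:
  P1: Vn <- Rj -> Kh -> Gp
  P2: Vn <- Ks -> Gp
That exhausts the simple backdoor paths. Count: 2.

2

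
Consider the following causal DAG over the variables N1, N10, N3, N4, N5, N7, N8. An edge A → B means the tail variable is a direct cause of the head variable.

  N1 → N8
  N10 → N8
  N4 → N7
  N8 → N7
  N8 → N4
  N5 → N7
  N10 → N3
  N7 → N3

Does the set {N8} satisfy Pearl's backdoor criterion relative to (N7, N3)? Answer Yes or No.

Yes

Backdoor paths from N7 to N3 (paths whose first edge points into N7):
  P1: N7 <- N8 <- N10 -> N3
  P2: N7 <- N4 <- N8 <- N10 -> N3
Condition 1 (no descendant of N7 in the set): holds — descendants of N7 are {N3}; none are in {N8}.
Condition 2 (every backdoor path blocked by {N8}):
  P1: blocked at chain node N8 ∈ conditioning set.
  P2: blocked at chain node N8 ∈ conditioning set.
{N8} satisfies the backdoor criterion.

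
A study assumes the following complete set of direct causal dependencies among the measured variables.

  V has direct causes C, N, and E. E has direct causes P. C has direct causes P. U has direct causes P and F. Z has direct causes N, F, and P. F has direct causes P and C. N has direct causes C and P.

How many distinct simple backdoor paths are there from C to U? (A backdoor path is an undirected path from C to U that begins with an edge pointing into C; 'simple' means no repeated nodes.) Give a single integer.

A backdoor path from C to U is any simple undirected path whose first edge points into C (i.e. leaves C via a parent).
Parents of C: {P}.
Enumerating:
  P1: C <- P -> N -> Z <- F -> U
  P2: C <- P -> E -> V <- N -> Z <- F -> U
  P3: C <- P -> F -> U
  P4: C <- P -> Z <- F -> U
  P5: C <- P -> U
That exhausts the simple backdoor paths. Count: 5.

5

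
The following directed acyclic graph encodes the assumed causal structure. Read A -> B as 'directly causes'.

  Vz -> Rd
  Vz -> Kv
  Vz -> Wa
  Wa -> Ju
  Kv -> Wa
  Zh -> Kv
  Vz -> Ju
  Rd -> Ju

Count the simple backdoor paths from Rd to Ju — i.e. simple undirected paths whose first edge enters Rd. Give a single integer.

A backdoor path from Rd to Ju is any simple undirected path whose first edge points into Rd (i.e. leaves Rd via a parent).
Parents of Rd: {Vz}.
Enumerating:
  P1: Rd <- Vz -> Kv -> Wa -> Ju
  P2: Rd <- Vz -> Wa -> Ju
  P3: Rd <- Vz -> Ju
That exhausts the simple backdoor paths. Count: 3.

3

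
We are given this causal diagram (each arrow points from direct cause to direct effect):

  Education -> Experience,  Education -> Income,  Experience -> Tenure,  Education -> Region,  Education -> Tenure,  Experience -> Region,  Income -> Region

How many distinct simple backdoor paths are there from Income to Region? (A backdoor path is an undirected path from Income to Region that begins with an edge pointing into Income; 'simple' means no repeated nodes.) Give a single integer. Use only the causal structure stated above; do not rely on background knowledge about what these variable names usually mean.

A backdoor path from Income to Region is any simple undirected path whose first edge points into Income (i.e. leaves Income via a parent).
Parents of Income: {Education}.
Enumerating:
  P1: Income <- Education -> Experience -> Region
  P2: Income <- Education -> Tenure <- Experience -> Region
  P3: Income <- Education -> Region
That exhausts the simple backdoor paths. Count: 3.

3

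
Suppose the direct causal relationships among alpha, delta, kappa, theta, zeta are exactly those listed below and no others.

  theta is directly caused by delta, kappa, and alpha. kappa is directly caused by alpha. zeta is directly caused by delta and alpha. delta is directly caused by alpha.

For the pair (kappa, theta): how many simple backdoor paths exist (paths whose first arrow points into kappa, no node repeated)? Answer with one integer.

3

A backdoor path from kappa to theta is any simple undirected path whose first edge points into kappa (i.e. leaves kappa via a parent).
Parents of kappa: {alpha}.
Enumerating:
  P1: kappa <- alpha -> delta -> theta
  P2: kappa <- alpha -> zeta <- delta -> theta
  P3: kappa <- alpha -> theta
That exhausts the simple backdoor paths. Count: 3.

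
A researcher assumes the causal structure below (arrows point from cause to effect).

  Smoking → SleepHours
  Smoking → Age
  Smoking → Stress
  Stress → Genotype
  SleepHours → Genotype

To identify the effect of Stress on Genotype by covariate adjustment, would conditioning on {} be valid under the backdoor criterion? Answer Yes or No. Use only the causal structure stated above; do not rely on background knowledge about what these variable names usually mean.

No

Backdoor paths from Stress to Genotype (paths whose first edge points into Stress):
  P1: Stress <- Smoking -> SleepHours -> Genotype
Condition 1 (no descendant of Stress in the set): holds — descendants of Stress are {Genotype}; none are in {}.
Condition 2 (every backdoor path blocked by {}):
  P1: open — no interior node is in the conditioning set.
{} does not satisfy the backdoor criterion.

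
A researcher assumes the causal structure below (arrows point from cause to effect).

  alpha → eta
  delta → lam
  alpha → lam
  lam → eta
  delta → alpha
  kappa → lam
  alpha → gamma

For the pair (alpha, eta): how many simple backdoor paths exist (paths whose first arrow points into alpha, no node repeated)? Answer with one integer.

A backdoor path from alpha to eta is any simple undirected path whose first edge points into alpha (i.e. leaves alpha via a parent).
Parents of alpha: {delta}.
Enumerating:
  P1: alpha <- delta -> lam -> eta
That exhausts the simple backdoor paths. Count: 1.

1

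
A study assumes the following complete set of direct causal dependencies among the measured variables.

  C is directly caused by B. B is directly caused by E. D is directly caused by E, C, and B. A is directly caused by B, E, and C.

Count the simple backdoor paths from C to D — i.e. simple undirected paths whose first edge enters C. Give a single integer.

A backdoor path from C to D is any simple undirected path whose first edge points into C (i.e. leaves C via a parent).
Parents of C: {B}.
Enumerating:
  P1: C <- B <- E -> D
  P2: C <- B -> D
  P3: C <- B -> A <- E -> D
That exhausts the simple backdoor paths. Count: 3.

3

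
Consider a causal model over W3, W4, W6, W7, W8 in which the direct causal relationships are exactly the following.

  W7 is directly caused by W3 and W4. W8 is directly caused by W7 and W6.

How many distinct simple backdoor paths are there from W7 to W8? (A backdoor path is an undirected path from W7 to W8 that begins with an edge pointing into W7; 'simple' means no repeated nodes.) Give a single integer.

A backdoor path from W7 to W8 is any simple undirected path whose first edge points into W7 (i.e. leaves W7 via a parent).
Parents of W7: {W3, W4}.
No simple path from any parent of W7 reaches W8 without revisiting W7, so there are no backdoor paths.

0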